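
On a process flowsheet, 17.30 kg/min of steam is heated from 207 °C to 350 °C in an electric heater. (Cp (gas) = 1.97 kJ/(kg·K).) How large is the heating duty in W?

Q = 81200 W

Q = ṁ·Cp·ΔT = 17.30 × 1.97 × (350 − 207) = 4873.6 kJ/min
Converting: 4873.6 / 60 s = 81.226 kW
Heating duty = 81226 W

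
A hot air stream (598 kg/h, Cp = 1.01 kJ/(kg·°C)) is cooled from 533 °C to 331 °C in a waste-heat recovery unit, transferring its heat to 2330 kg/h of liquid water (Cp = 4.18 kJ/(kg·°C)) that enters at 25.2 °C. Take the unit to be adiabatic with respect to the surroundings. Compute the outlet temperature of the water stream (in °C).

T_c,out = 37.7 °C

Heat released by hot stream: Q = 598 × 1.01 × (533 − 331) = 122000 kJ/h
Energy balance on cold side (adiabatic exchanger): Q = ṁ_c·Cp_c·(T_c,out − T_c,in)
T_c,out = 25.2 + 122000/(2330 × 4.18) = 37.727 °C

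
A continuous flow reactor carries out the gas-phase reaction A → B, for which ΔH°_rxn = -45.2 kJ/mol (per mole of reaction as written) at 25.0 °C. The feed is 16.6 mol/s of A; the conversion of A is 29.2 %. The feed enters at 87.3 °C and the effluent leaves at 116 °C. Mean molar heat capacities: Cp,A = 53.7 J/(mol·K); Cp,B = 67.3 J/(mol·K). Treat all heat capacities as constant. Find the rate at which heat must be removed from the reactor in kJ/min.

Q_out = 11300 kJ/min

Extent of reaction ξ = 0.292 × 16.6 = 4.8472 mol/s
Reaction term: ξ·ΔH°_rxn = 4.8472 × -45.2 = -219.09 kJ/s
Sensible, feed 87.3→25 °C: -55.535 kJ/s
Outlet flows (mol/s): A 11.753, B 4.8472
Sensible, products 25→116 °C: 87.118 kJ/s
Q = ΔH = -187.51 kJ/s = -187.51 kW
Heat removed = 11251 kJ/min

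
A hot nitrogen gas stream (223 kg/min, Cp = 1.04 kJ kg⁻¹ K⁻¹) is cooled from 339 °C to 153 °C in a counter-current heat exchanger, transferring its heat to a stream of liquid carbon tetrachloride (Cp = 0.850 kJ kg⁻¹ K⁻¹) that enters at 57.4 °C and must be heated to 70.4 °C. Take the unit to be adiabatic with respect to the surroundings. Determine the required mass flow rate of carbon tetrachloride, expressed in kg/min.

ṁ_c = 3900 kg/min

Heat released by hot stream: Q = 223 × 1.04 × (339 − 153) = 43137 kJ/min
Energy balance on cold side (adiabatic exchanger): Q = ṁ_c·Cp_c·(T_c,out − T_c,in)
ṁ_c = 43137 / [0.850 × (70.4 − 57.4)] = 3903.8 kg/min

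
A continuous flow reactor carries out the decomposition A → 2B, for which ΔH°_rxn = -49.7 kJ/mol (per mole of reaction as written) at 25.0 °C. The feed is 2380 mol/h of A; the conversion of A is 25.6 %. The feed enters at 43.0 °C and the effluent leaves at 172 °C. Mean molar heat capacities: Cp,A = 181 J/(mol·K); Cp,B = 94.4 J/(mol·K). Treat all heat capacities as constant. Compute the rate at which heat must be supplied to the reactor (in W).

Extent of reaction ξ = 0.256 × 2380 = 609.28 mol/h
Reaction term: ξ·ΔH°_rxn = 609.28 × -49.7 = -30281 kJ/h
Sensible, feed 43.0→25 °C: -7754 kJ/h
Outlet flows (mol/h): A 1770.7, B 1218.6
Sensible, products 25→172 °C: 64023 kJ/h
Q = ΔH = 25988 kJ/h = 7.2189 kW
Heat supplied = 7218.9 W

Q_in = 7220 W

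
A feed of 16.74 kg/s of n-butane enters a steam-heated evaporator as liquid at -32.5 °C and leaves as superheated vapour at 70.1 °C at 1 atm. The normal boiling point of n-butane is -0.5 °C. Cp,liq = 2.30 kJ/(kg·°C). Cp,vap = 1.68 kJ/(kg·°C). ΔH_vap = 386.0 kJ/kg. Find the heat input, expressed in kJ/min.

liquid -32.5→-0.5 °C: 73.6 kJ/kg
vaporisation at -0.5 °C: 386 kJ/kg
vapour -0.5→70.1 °C: 118.61 kJ/kg
Δh = 73.6 + 386 + 118.61 = 578.21 kJ/kg
Q = ṁ·Δh = 16.74 kg/s × 578.21 kJ/kg = 9679.2 kJ/s
|Q| = 9679.2 kW = 580750 kJ/min

Q = 581000 kJ/min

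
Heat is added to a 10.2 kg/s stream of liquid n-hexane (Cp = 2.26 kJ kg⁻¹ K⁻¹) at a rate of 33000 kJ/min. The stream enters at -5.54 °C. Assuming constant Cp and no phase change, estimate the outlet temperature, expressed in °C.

Q = 33000 kJ/min = 550 kJ/s
ΔT = Q/(ṁ·Cp) = 550/(10.2×2.26) = 23.859 K
T_out = -5.54 + 23.859 = 18.319 °C

T_out = 18.3 °C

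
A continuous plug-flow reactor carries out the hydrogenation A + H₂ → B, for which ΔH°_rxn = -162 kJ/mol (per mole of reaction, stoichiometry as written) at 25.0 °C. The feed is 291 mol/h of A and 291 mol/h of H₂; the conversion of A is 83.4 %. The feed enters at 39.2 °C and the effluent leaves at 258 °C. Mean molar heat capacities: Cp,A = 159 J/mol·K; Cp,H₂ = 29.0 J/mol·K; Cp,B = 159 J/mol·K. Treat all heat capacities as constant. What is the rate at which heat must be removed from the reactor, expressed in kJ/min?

Extent of reaction ξ = 0.834 × 291 = 242.69 mol/h
Reaction term: ξ·ΔH°_rxn = 242.69 × -162 = -39316 kJ/h
Sensible, feed 39.2→25 °C: -776.85 kJ/h
Outlet flows (mol/h): A 48.306, H₂ 48.306, B 242.69
Sensible, products 25→258 °C: 11107 kJ/h
Q = ΔH = -28986 kJ/h = -8.0517 kW
Heat removed = 483.1 kJ/min

Q_out = 483 kJ/min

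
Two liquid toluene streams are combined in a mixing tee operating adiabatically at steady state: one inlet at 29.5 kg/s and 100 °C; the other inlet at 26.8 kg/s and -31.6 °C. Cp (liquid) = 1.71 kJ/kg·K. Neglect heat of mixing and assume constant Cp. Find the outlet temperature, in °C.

T_out = 37.4 °C

Adiabatic, steady state ⇒ Σ ṁᵢCp,ᵢ(T_out − Tᵢ) = 0
Σ ṁᵢCp,ᵢTᵢ = 29.5×1.71×100 + 26.8×1.71×-31.6 = 3596.3
Σ ṁᵢCp,ᵢ = 29.5×1.71 + 26.8×1.71 = 96.273
T_out = 3596.3 / 96.273 = 37.356 °C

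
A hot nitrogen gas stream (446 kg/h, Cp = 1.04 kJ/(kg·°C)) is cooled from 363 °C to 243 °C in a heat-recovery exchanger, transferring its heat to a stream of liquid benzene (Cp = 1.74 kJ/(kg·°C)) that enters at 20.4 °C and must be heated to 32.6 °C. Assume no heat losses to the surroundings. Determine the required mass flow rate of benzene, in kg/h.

ṁ_c = 2620 kg/h

Heat released by hot stream: Q = 446 × 1.04 × (363 − 243) = 55661 kJ/h
Energy balance on cold side (adiabatic exchanger): Q = ṁ_c·Cp_c·(T_c,out − T_c,in)
ṁ_c = 55661 / [1.74 × (32.6 − 20.4)] = 2622 kg/h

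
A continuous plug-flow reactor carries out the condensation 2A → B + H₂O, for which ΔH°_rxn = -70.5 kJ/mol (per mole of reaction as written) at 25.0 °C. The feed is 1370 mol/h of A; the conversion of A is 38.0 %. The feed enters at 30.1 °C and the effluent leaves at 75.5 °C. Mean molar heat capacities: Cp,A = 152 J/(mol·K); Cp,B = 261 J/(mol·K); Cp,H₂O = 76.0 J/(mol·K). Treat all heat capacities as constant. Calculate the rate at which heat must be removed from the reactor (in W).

Extent of reaction ξ = 0.380 × 1370 / 2 = 260.3 mol/h
Reaction term: ξ·ΔH°_rxn = 260.3 × -70.5 = -18351 kJ/h
Sensible, feed 30.1→25 °C: -1062 kJ/h
Outlet flows (mol/h): A 849.4, B 260.3, H₂O 260.3
Sensible, products 25→75.5 °C: 10950 kJ/h
Q = ΔH = -8463.3 kJ/h = -2.3509 kW
Heat removed = 2350.9 W

Q_out = 2350 W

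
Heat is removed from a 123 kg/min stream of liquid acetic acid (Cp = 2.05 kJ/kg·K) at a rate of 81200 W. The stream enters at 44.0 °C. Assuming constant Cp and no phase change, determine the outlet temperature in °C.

T_out = 24.7 °C

Q = 81200 W = 4872 kJ/min
ΔT = Q/(ṁ·Cp) = 4872/(123×2.05) = 19.322 K
T_out = 44.0 − 19.322 = 24.678 °C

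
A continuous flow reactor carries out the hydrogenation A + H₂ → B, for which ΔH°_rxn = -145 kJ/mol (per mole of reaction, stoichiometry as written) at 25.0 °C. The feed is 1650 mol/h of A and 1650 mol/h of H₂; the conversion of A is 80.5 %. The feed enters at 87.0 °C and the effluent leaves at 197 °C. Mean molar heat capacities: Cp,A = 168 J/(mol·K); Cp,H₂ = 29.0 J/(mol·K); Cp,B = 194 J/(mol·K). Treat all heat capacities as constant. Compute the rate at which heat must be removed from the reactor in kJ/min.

Extent of reaction ξ = 0.805 × 1650 = 1328.2 mol/h
Reaction term: ξ·ΔH°_rxn = 1328.2 × -145 = -192600 kJ/h
Sensible, feed 87.0→25 °C: -20153 kJ/h
Outlet flows (mol/h): A 321.75, H₂ 321.75, B 1328.2
Sensible, products 25→197 °C: 55223 kJ/h
Q = ΔH = -157530 kJ/h = -43.757 kW
Heat removed = 2625.4 kJ/min

Q_out = 2630 kJ/min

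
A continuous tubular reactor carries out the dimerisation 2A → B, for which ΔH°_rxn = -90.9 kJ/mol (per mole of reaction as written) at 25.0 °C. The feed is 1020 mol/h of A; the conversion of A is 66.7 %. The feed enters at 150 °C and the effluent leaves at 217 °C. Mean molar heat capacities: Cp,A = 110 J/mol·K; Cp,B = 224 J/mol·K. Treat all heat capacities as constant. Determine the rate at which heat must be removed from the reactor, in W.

Extent of reaction ξ = 0.667 × 1020 / 2 = 340.17 mol/h
Reaction term: ξ·ΔH°_rxn = 340.17 × -90.9 = -30921 kJ/h
Sensible, feed 150→25 °C: -14025 kJ/h
Outlet flows (mol/h): A 339.66, B 340.17
Sensible, products 25→217 °C: 21804 kJ/h
Q = ΔH = -23143 kJ/h = -6.4286 kW
Heat removed = 6428.6 W

Q_out = 6430 W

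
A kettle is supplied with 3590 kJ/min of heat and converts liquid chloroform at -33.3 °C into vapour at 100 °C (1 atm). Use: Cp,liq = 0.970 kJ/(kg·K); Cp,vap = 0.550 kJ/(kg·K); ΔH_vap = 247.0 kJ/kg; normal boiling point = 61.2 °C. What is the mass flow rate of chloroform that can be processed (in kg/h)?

Δh = 0.970×(61.2−-33.3) + 247.0 + 0.550×(100−61.2) = 360 kJ/kg
Q = 3590 kJ/min = 59.833 kJ/s = 215400 kJ/h
ṁ = Q/Δh = 215400 / 360 = 598.33 kg/h

ṁ = 598 kg/h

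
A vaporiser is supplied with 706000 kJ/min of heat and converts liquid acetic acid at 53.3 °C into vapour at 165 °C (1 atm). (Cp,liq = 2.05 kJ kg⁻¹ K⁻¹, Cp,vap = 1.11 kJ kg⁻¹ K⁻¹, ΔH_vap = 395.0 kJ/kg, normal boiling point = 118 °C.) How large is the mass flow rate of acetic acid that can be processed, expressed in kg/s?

Δh = 2.05×(118−53.3) + 395.0 + 1.11×(165−118) = 579.8 kJ/kg
Q = 706000 kJ/min = 11767 kJ/s = 11767 kJ/s
ṁ = Q/Δh = 11767 / 579.8 = 20.294 kg/s

ṁ = 20.3 kg/s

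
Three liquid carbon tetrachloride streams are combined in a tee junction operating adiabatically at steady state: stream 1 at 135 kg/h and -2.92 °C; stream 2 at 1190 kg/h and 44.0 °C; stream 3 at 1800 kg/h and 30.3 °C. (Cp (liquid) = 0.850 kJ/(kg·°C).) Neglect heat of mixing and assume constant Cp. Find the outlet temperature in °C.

Adiabatic, steady state ⇒ Σ ṁᵢCp,ᵢ(T_out − Tᵢ) = 0
Σ ṁᵢCp,ᵢTᵢ = 135×0.850×-2.92 + 1190×0.850×44.0 + 1800×0.850×30.3 = 90530
Σ ṁᵢCp,ᵢ = 135×0.850 + 1190×0.850 + 1800×0.850 = 2656.2
T_out = 90530 / 2656.2 = 34.082 °C

T_out = 34.1 °C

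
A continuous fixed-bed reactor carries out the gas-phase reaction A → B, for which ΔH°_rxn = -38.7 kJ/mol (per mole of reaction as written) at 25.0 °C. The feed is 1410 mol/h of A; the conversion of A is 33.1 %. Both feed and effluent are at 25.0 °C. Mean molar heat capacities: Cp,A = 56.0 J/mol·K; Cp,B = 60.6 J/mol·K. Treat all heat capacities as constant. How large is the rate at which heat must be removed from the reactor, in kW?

Q_out = 5.02 kW

Extent of reaction ξ = 0.331 × 1410 = 466.71 mol/h
Reaction term: ξ·ΔH°_rxn = 466.71 × -38.7 = -18062 kJ/h
Q = ΔH = -18062 kJ/h = -5.0171 kW
Heat removed = 5.0171 kW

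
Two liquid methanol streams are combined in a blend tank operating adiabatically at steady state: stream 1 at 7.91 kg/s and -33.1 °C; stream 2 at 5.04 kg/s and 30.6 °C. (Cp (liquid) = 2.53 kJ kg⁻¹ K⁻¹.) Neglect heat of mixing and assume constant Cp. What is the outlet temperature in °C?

Energy balance with Q = 0: Σ ṁᵢCp,ᵢ(T_out − Tᵢ) = 0
T_out = Σ ṁᵢCp,ᵢTᵢ / Σ ṁᵢCp,ᵢ
      = -272.22 / 32.764 = -8.3086 °C

T_out = -8.31 °C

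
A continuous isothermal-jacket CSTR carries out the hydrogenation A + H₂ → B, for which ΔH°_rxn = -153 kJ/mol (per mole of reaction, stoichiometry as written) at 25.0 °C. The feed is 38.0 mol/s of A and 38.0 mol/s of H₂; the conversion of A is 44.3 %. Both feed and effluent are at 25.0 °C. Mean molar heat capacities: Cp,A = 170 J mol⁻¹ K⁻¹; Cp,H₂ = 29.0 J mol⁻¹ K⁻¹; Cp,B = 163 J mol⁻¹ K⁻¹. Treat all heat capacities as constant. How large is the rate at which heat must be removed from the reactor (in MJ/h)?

Q_out = 9270 MJ/h

Extent of reaction ξ = 0.443 × 38.0 = 16.834 mol/s
Reaction term: ξ·ΔH°_rxn = 16.834 × -153 = -2575.6 kJ/s
Q = ΔH = -2575.6 kJ/s = -2575.6 kW
Heat removed = 9272.2 MJ/h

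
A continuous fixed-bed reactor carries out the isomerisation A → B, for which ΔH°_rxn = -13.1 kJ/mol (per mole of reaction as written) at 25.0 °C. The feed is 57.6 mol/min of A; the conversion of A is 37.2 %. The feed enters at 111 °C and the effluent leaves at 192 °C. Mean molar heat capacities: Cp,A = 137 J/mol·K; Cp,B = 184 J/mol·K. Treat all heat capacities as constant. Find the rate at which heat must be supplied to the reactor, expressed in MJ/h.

Extent of reaction ξ = 0.372 × 57.6 = 21.427 mol/min
Reaction term: ξ·ΔH°_rxn = 21.427 × -13.1 = -280.7 kJ/min
Sensible, feed 111→25 °C: -678.64 kJ/min
Outlet flows (mol/min): A 36.173, B 21.427
Sensible, products 25→192 °C: 1486 kJ/min
Q = ΔH = 526.67 kJ/min = 8.7779 kW
Heat supplied = 31.6 MJ/h

Q_in = 31.6 MJ/h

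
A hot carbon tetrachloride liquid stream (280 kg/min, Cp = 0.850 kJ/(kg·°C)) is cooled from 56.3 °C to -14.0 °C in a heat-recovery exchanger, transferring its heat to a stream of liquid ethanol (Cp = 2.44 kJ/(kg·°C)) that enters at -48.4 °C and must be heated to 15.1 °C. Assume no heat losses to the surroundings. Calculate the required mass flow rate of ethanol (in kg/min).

ṁ_c = 108 kg/min

Heat released by hot stream: Q = 280 × 0.850 × (56.3 − -14.0) = 16731 kJ/min
Energy balance on cold side (adiabatic exchanger): Q = ṁ_c·Cp_c·(T_c,out − T_c,in)
ṁ_c = 16731 / [2.44 × (15.1 − -48.4)] = 107.99 kg/min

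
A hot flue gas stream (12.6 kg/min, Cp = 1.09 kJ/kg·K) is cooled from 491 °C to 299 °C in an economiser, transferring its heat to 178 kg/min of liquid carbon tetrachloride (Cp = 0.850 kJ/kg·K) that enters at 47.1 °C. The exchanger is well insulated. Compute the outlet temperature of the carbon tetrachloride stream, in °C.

Heat released by hot stream: Q = 12.6 × 1.09 × (491 − 299) = 2636.9 kJ/min
Energy balance on cold side (adiabatic exchanger): Q = ṁ_c·Cp_c·(T_c,out − T_c,in)
T_c,out = 47.1 + 2636.9/(178 × 0.850) = 64.528 °C

T_c,out = 64.5 °C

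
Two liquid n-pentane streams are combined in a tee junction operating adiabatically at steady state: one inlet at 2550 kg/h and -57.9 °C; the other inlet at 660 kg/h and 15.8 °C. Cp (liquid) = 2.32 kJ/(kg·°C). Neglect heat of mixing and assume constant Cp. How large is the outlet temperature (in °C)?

T_out = -42.7 °C

No heat crosses the boundary, so H_out = H_in.
T_out = Σ ṁᵢCp,ᵢTᵢ / Σ ṁᵢCp,ᵢ
      = -318340 / 7447.2 = -42.747 °C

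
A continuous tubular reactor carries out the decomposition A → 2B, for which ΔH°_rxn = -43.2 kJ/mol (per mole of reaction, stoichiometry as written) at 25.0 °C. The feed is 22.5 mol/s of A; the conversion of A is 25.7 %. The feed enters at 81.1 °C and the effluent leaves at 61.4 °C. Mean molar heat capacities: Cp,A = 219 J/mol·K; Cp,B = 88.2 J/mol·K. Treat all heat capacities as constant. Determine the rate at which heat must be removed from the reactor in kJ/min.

Extent of reaction ξ = 0.257 × 22.5 = 5.7825 mol/s
Reaction term: ξ·ΔH°_rxn = 5.7825 × -43.2 = -249.8 kJ/s
Sensible, feed 81.1→25 °C: -276.43 kJ/s
Outlet flows (mol/s): A 16.718, B 11.565
Sensible, products 25→61.4 °C: 170.39 kJ/s
Q = ΔH = -355.84 kJ/s = -355.84 kW
Heat removed = 21351 kJ/min

Q_out = 21400 kJ/min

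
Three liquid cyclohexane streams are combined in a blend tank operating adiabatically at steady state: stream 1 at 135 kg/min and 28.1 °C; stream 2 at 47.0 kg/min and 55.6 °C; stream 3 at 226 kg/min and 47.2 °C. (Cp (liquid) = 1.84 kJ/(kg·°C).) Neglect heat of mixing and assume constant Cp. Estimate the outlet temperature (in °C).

Adiabatic, steady state ⇒ Σ ṁᵢCp,ᵢ(T_out − Tᵢ) = 0
T_out = Σ ṁᵢCp,ᵢTᵢ / Σ ṁᵢCp,ᵢ
      = 31416 / 750.72 = 41.848 °C

T_out = 41.8 °C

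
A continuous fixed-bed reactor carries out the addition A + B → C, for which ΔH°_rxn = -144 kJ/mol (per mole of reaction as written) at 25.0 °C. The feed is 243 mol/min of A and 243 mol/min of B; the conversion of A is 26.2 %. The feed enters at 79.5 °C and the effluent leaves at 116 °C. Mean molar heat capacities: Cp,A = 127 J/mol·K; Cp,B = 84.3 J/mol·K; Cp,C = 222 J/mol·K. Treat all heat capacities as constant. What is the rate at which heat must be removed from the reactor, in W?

Q_out = 121000 W

Extent of reaction ξ = 0.262 × 243 = 63.666 mol/min
Reaction term: ξ·ΔH°_rxn = 63.666 × -144 = -9167.9 kJ/min
Sensible, feed 79.5→25 °C: -2798.4 kJ/min
Outlet flows (mol/min): A 179.33, B 179.33, C 63.666
Sensible, products 25→116 °C: 4734.5 kJ/min
Q = ΔH = -7231.8 kJ/min = -120.53 kW
Heat removed = 120530 W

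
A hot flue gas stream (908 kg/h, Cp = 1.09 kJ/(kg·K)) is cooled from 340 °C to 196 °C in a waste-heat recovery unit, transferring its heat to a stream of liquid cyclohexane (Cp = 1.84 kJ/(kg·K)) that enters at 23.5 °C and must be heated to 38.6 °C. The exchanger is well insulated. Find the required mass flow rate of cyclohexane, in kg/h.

Heat released by hot stream: Q = 908 × 1.09 × (340 − 196) = 142520 kJ/h
Energy balance on cold side (adiabatic exchanger): Q = ṁ_c·Cp_c·(T_c,out − T_c,in)
ṁ_c = 142520 / [1.84 × (38.6 − 23.5)] = 5129.6 kg/h

ṁ_c = 5130 kg/h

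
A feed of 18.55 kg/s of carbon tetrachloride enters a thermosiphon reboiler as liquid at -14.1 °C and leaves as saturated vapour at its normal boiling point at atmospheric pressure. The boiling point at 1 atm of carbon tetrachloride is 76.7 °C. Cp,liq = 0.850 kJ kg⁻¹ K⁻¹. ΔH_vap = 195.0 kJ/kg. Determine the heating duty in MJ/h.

liquid -14.1→76.7 °C: 77.18 kJ/kg
vaporisation at 76.7 °C: 195 kJ/kg
Δh = 77.18 + 195 = 272.18 kJ/kg
Q = ṁ·Δh = 18.55 kg/s × 272.18 kJ/kg = 5048.9 kJ/s
|Q| = 5048.9 kW = 18176 MJ/h

Q = 18200 MJ/h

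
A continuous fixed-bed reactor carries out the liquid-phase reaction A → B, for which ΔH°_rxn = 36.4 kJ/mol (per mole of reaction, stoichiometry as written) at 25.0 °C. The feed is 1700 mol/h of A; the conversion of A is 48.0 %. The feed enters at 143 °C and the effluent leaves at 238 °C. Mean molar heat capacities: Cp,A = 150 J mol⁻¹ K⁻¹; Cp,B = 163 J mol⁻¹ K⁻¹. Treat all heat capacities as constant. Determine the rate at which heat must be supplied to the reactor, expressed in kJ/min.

Extent of reaction ξ = 0.480 × 1700 = 816 mol/h
Reaction term: ξ·ΔH°_rxn = 816 × 36.4 = 29702 kJ/h
Sensible, feed 143→25 °C: -30090 kJ/h
Outlet flows (mol/h): A 884, B 816
Sensible, products 25→238 °C: 56575 kJ/h
Q = ΔH = 56187 kJ/h = 15.607 kW
Heat supplied = 936.45 kJ/min

Q_in = 936 kJ/min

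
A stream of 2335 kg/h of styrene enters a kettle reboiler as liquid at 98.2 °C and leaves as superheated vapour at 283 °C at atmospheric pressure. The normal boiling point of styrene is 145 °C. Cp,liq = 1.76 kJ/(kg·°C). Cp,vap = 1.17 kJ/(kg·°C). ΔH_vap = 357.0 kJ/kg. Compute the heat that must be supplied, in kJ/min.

liquid 98.2→145 °C: 82.368 kJ/kg
vaporisation at 145 °C: 357 kJ/kg
vapour 145→283 °C: 161.46 kJ/kg
Δh = 82.368 + 357 + 161.46 = 600.83 kJ/kg
Q = ṁ·Δh = 2335 kg/h × 600.83 kJ/kg = 1.4029e+06 kJ/h
|Q| = 389.7 kW = 23382 kJ/min

Q = 23400 kJ/min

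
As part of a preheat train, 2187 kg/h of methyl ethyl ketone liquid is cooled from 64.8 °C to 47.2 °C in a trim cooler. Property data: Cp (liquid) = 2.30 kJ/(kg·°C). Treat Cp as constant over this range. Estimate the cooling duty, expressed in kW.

Q = ṁ·Cp·ΔT = 2187 × 2.30 × (47.2 − 64.8) = -88530 kJ/h
Converting: 88530 / 3600 s = 24.592 kW

Q_c = 24.6 kW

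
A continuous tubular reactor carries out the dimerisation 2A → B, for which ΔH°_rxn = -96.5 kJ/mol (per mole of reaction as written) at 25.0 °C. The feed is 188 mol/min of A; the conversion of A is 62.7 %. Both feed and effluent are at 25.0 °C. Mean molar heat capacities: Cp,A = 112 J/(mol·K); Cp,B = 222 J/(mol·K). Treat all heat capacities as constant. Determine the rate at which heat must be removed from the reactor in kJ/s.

Extent of reaction ξ = 0.627 × 188 / 2 = 58.938 mol/min
Reaction term: ξ·ΔH°_rxn = 58.938 × -96.5 = -5687.5 kJ/min
Q = ΔH = -5687.5 kJ/min = -94.792 kW
Heat removed = 94.792 kJ/s

Q_out = 94.8 kJ/s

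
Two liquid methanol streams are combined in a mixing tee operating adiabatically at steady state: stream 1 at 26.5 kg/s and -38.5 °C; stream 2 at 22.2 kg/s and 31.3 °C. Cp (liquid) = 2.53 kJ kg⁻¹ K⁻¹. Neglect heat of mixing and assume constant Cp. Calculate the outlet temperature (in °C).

Adiabatic, steady state ⇒ Σ ṁᵢCp,ᵢ(T_out − Tᵢ) = 0
Σ ṁᵢCp,ᵢTᵢ = 26.5×2.53×-38.5 + 22.2×2.53×31.3 = -823.24
Σ ṁᵢCp,ᵢ = 26.5×2.53 + 22.2×2.53 = 123.21
T_out = -823.24 / 123.21 = -6.6815 °C

T_out = -6.68 °C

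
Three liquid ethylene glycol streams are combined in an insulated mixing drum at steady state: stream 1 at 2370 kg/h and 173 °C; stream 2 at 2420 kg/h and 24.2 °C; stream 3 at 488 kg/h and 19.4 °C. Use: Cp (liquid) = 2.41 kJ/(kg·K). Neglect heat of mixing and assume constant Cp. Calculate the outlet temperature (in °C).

T_out = 90.6 °C

No heat crosses the boundary, so H_out = H_in.
Σ ṁᵢCp,ᵢTᵢ = 2370×2.41×173 + 2420×2.41×24.2 + 488×2.41×19.4 = 1.1521e+06
Σ ṁᵢCp,ᵢ = 2370×2.41 + 2420×2.41 + 488×2.41 = 12720
T_out = 1.1521e+06 / 12720 = 90.572 °C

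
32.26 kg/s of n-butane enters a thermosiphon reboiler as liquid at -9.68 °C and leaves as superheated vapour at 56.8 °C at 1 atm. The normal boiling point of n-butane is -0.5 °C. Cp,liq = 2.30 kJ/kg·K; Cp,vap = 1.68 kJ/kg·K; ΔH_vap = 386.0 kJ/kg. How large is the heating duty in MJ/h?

Q = 58500 MJ/h

liquid -9.68→-0.5 °C: 21.114 kJ/kg
vaporisation at -0.5 °C: 386 kJ/kg
vapour -0.5→56.8 °C: 96.264 kJ/kg
Δh = 21.114 + 386 + 96.264 = 503.38 kJ/kg
Q = ṁ·Δh = 32.26 kg/s × 503.38 kJ/kg = 16239 kJ/s
|Q| = 16239 kW = 58460 MJ/h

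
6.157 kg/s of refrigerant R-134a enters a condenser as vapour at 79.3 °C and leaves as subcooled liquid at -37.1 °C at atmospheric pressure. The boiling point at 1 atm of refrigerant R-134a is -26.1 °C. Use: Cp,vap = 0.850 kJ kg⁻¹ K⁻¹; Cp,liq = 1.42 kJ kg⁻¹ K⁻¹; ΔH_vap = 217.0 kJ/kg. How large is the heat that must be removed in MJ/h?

vapour 79.3→-26.1 °C: -89.59 kJ/kg
condensation at -26.1 °C: -217 kJ/kg
liquid -26.1→-37.1 °C: -15.62 kJ/kg
Δh = -89.59 + -217 + -15.62 = -322.21 kJ/kg
Q = ṁ·Δh = 6.157 kg/s × -322.21 kJ/kg = -1983.8 kJ/s
|Q| = 1983.8 kW = 7141.8 MJ/h

Q_c = 7140 MJ/h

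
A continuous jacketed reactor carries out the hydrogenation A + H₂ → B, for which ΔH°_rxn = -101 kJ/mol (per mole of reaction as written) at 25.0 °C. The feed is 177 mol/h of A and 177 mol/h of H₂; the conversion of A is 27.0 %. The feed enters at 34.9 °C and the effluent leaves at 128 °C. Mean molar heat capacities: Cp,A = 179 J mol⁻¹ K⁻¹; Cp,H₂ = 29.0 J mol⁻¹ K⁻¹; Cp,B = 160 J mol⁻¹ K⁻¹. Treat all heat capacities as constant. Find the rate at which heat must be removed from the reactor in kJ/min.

Q_out = 27.3 kJ/min

Extent of reaction ξ = 0.270 × 177 = 47.79 mol/h
Reaction term: ξ·ΔH°_rxn = 47.79 × -101 = -4826.8 kJ/h
Sensible, feed 34.9→25 °C: -364.48 kJ/h
Outlet flows (mol/h): A 129.21, H₂ 129.21, B 47.79
Sensible, products 25→128 °C: 3555.8 kJ/h
Q = ΔH = -1635.5 kJ/h = -0.4543 kW
Heat removed = 27.258 kJ/min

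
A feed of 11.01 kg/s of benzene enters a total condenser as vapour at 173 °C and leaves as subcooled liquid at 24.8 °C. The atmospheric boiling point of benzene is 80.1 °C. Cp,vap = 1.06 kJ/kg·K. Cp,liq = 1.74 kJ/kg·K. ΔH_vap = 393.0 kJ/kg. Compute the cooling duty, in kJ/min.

vapour 173→80.1 °C: -98.474 kJ/kg
condensation at 80.1 °C: -393 kJ/kg
liquid 80.1→24.8 °C: -96.222 kJ/kg
Δh = -98.474 + -393 + -96.222 = -587.7 kJ/kg
Q = ṁ·Δh = 11.01 kg/s × -587.7 kJ/kg = -6470.5 kJ/s
|Q| = 6470.5 kW = 388230 kJ/min

Q_c = 388000 kJ/min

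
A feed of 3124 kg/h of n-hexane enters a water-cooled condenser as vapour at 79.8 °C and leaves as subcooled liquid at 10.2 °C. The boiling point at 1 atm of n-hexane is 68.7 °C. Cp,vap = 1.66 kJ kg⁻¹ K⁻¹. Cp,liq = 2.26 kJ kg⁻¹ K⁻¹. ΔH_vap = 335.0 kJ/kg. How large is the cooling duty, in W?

vapour 79.8→68.7 °C: -18.426 kJ/kg
condensation at 68.7 °C: -335 kJ/kg
liquid 68.7→10.2 °C: -132.21 kJ/kg
Δh = -18.426 + -335 + -132.21 = -485.64 kJ/kg
Q = ṁ·Δh = 3124 kg/h × -485.64 kJ/kg = -1.5171e+06 kJ/h
|Q| = 421.42 kW = 421420 W

Q_c = 421000 W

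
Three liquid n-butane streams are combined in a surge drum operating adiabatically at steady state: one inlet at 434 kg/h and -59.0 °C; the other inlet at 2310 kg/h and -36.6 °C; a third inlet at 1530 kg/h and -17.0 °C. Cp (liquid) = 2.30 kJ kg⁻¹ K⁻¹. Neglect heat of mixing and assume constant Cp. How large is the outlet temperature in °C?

Adiabatic, steady state ⇒ Σ ṁᵢCp,ᵢ(T_out − Tᵢ) = 0
T_out = Σ ṁᵢCp,ᵢTᵢ / Σ ṁᵢCp,ᵢ
      = -313170 / 9830.2 = -31.858 °C

T_out = -31.9 °C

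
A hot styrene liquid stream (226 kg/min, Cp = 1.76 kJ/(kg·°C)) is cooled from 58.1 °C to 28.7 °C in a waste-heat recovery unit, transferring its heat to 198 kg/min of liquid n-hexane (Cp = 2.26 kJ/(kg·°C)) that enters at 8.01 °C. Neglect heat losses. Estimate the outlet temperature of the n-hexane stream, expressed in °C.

Heat released by hot stream: Q = 226 × 1.76 × (58.1 − 28.7) = 11694 kJ/min
Energy balance on cold side (adiabatic exchanger): Q = ṁ_c·Cp_c·(T_c,out − T_c,in)
T_c,out = 8.01 + 11694/(198 × 2.26) = 34.143 °C

T_c,out = 34.1 °C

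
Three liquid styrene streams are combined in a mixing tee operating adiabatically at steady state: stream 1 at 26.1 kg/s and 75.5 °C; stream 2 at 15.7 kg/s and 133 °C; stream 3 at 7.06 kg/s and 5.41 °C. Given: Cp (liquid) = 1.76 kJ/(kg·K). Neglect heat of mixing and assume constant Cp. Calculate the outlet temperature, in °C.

T_out = 83.8 °C

No heat crosses the boundary, so H_out = H_in.
Σ ṁᵢCp,ᵢTᵢ = 26.1×1.76×75.5 + 15.7×1.76×133 + 7.06×1.76×5.41 = 7210.4
Σ ṁᵢCp,ᵢ = 26.1×1.76 + 15.7×1.76 + 7.06×1.76 = 85.994
T_out = 7210.4 / 85.994 = 83.849 °C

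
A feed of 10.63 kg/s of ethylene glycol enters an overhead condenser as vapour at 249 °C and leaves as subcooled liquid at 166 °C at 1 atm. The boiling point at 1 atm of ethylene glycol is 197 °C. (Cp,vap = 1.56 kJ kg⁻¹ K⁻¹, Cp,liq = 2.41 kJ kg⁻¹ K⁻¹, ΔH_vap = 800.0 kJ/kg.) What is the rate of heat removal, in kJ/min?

vapour 249→197 °C: -81.12 kJ/kg
condensation at 197 °C: -800 kJ/kg
liquid 197→166 °C: -74.71 kJ/kg
Δh = -81.12 + -800 + -74.71 = -955.83 kJ/kg
Q = ṁ·Δh = 10.63 kg/s × -955.83 kJ/kg = -10160 kJ/s
|Q| = 10160 kW = 609630 kJ/min

Q_c = 610000 kJ/min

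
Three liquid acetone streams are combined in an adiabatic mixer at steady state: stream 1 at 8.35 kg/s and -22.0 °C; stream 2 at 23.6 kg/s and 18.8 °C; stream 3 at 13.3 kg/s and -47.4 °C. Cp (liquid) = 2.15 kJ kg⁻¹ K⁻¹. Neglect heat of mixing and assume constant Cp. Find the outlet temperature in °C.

No heat crosses the boundary, so H_out = H_in.
Σ ṁᵢCp,ᵢTᵢ = 8.35×2.15×-22.0 + 23.6×2.15×18.8 + 13.3×2.15×-47.4 = -796.45
Σ ṁᵢCp,ᵢ = 8.35×2.15 + 23.6×2.15 + 13.3×2.15 = 97.287
T_out = -796.45 / 97.287 = -8.1865 °C

T_out = -8.19 °C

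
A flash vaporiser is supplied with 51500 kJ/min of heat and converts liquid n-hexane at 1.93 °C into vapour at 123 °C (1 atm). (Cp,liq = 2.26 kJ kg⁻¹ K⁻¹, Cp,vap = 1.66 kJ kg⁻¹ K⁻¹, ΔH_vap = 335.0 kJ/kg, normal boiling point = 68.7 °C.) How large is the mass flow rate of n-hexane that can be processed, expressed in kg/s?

Δh = 2.26×(68.7−1.93) + 335.0 + 1.66×(123−68.7) = 576.04 kJ/kg
Q = 51500 kJ/min = 858.33 kJ/s = 858.33 kJ/s
ṁ = Q/Δh = 858.33 / 576.04 = 1.4901 kg/s

ṁ = 1.49 kg/s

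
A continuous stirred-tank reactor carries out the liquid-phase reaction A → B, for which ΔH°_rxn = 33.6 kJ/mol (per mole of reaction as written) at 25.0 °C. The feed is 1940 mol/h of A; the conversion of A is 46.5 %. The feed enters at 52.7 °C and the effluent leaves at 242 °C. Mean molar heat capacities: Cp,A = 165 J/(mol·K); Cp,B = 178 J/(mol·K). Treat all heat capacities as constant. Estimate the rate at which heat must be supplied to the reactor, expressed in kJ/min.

Extent of reaction ξ = 0.465 × 1940 = 902.1 mol/h
Reaction term: ξ·ΔH°_rxn = 902.1 × 33.6 = 30311 kJ/h
Sensible, feed 52.7→25 °C: -8866.8 kJ/h
Outlet flows (mol/h): A 1037.9, B 902.1
Sensible, products 25→242 °C: 72007 kJ/h
Q = ΔH = 93450 kJ/h = 25.958 kW
Heat supplied = 1557.5 kJ/min

Q_in = 1560 kJ/min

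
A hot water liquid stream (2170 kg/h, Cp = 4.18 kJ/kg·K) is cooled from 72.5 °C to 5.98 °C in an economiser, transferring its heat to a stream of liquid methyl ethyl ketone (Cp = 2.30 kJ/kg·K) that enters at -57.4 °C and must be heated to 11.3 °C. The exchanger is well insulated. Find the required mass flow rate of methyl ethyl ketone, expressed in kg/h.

Heat released by hot stream: Q = 2170 × 4.18 × (72.5 − 5.98) = 603380 kJ/h
Energy balance on cold side (adiabatic exchanger): Q = ṁ_c·Cp_c·(T_c,out − T_c,in)
ṁ_c = 603380 / [2.30 × (11.3 − -57.4)] = 3818.6 kg/h

ṁ_c = 3820 kg/h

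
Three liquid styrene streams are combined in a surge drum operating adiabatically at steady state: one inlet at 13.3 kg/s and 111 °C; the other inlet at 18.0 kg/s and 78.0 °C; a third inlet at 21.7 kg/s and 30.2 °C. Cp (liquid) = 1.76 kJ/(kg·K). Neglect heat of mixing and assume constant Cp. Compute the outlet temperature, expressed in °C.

No heat crosses the boundary, so H_out = H_in.
Σ ṁᵢCp,ᵢTᵢ = 13.3×1.76×111 + 18.0×1.76×78.0 + 21.7×1.76×30.2 = 6222.7
Σ ṁᵢCp,ᵢ = 13.3×1.76 + 18.0×1.76 + 21.7×1.76 = 93.28
T_out = 6222.7 / 93.28 = 66.71 °C

T_out = 66.7 °C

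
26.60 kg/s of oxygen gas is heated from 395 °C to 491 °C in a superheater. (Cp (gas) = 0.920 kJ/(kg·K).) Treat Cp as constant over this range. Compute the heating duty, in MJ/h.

Q = ṁ·Cp·ΔT = 26.60 × 0.920 × (491 − 395) = 2349.3 kJ/s
Heating duty = 8457.5 MJ/h

Q = 8460 MJ/h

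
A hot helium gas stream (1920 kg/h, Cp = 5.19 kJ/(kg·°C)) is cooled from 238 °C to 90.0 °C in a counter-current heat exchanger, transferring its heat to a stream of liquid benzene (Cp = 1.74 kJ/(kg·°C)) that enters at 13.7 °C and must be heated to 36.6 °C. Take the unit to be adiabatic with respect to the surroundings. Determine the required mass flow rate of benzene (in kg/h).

Heat released by hot stream: Q = 1920 × 5.19 × (238 − 90.0) = 1.4748e+06 kJ/h
Energy balance on cold side (adiabatic exchanger): Q = ṁ_c·Cp_c·(T_c,out − T_c,in)
ṁ_c = 1.4748e+06 / [1.74 × (36.6 − 13.7)] = 37012 kg/h

ṁ_c = 37000 kg/h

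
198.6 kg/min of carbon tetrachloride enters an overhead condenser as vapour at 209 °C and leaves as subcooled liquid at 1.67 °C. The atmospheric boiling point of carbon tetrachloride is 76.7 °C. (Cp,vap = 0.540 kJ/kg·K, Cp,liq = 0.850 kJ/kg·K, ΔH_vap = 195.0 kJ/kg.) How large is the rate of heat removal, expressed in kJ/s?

Q_c = 1090 kJ/s

vapour 209→76.7 °C: -71.442 kJ/kg
condensation at 76.7 °C: -195 kJ/kg
liquid 76.7→1.67 °C: -63.776 kJ/kg
Δh = -71.442 + -195 + -63.776 = -330.22 kJ/kg
Q = ṁ·Δh = 198.6 kg/min × -330.22 kJ/kg = -65581 kJ/min
|Q| = 1093 kW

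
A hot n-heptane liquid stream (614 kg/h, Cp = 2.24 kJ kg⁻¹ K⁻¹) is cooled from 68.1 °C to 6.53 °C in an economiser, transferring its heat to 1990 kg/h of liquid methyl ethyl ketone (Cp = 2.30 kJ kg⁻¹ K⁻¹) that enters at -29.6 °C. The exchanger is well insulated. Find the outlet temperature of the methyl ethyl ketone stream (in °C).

T_c,out = -11.1 °C

Heat released by hot stream: Q = 614 × 2.24 × (68.1 − 6.53) = 84681 kJ/h
Energy balance on cold side (adiabatic exchanger): Q = ṁ_c·Cp_c·(T_c,out − T_c,in)
T_c,out = -29.6 + 84681/(1990 × 2.30) = -11.099 °C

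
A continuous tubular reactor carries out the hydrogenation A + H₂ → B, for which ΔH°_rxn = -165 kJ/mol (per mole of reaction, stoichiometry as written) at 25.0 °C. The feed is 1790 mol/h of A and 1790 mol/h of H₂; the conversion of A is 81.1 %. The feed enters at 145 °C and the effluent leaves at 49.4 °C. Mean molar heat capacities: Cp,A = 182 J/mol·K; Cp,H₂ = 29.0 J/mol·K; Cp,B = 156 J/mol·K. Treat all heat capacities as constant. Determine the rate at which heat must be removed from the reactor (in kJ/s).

Q_out = 77.1 kJ/s

Extent of reaction ξ = 0.811 × 1790 = 1451.7 mol/h
Reaction term: ξ·ΔH°_rxn = 1451.7 × -165 = -239530 kJ/h
Sensible, feed 145→25 °C: -45323 kJ/h
Outlet flows (mol/h): A 338.31, H₂ 338.31, B 1451.7
Sensible, products 25→49.4 °C: 7267.5 kJ/h
Q = ΔH = -277580 kJ/h = -77.107 kW
Heat removed = 77.107 kJ/s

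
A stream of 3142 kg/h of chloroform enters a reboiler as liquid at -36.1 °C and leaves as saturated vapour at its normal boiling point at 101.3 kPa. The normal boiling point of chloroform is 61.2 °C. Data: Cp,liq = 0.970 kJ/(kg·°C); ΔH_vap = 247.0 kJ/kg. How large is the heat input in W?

liquid -36.1→61.2 °C: 94.381 kJ/kg
vaporisation at 61.2 °C: 247 kJ/kg
Δh = 94.381 + 247 = 341.38 kJ/kg
Q = ṁ·Δh = 3142 kg/h × 341.38 kJ/kg = 1.0726e+06 kJ/h
|Q| = 297.95 kW = 297950 W

Q = 298000 W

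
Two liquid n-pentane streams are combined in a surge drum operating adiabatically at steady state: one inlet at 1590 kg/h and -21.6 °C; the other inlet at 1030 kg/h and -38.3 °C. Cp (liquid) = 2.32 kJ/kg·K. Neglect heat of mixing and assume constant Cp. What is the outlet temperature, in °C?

T_out = -28.2 °C

Energy balance with Q = 0: Σ ṁᵢCp,ᵢ(T_out − Tᵢ) = 0
T_out = Σ ṁᵢCp,ᵢTᵢ / Σ ṁᵢCp,ᵢ
      = -171200 / 6078.4 = -28.165 °C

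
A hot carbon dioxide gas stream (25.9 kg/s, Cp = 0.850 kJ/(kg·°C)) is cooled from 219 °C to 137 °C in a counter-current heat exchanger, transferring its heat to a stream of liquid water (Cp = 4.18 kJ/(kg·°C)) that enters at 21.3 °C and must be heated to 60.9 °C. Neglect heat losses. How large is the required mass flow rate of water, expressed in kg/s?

ṁ_c = 10.9 kg/s

Heat released by hot stream: Q = 25.9 × 0.850 × (219 − 137) = 1805.2 kJ/s
Energy balance on cold side (adiabatic exchanger): Q = ṁ_c·Cp_c·(T_c,out − T_c,in)
ṁ_c = 1805.2 / [4.18 × (60.9 − 21.3)] = 10.906 kg/s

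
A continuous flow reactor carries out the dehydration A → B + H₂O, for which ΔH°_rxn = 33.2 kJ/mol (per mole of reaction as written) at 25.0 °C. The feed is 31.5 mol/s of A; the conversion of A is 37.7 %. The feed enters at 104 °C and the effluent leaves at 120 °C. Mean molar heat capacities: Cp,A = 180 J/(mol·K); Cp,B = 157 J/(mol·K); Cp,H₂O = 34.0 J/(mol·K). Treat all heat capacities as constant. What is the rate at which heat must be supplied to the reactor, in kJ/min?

Extent of reaction ξ = 0.377 × 31.5 = 11.876 mol/s
Reaction term: ξ·ΔH°_rxn = 11.876 × 33.2 = 394.27 kJ/s
Sensible, feed 104→25 °C: -447.93 kJ/s
Outlet flows (mol/s): A 19.624, B 11.876, H₂O 11.876
Sensible, products 25→120 °C: 551.06 kJ/s
Q = ΔH = 497.4 kJ/s = 497.4 kW
Heat supplied = 29844 kJ/min

Q_in = 29800 kJ/min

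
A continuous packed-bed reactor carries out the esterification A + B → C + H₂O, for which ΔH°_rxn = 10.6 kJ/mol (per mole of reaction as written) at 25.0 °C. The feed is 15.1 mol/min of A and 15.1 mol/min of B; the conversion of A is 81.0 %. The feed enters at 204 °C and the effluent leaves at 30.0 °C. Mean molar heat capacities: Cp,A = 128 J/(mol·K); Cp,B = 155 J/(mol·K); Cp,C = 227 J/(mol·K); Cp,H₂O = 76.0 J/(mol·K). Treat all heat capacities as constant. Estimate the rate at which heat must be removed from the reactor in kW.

Q_out = 10.2 kW

Extent of reaction ξ = 0.810 × 15.1 = 12.231 mol/min
Reaction term: ξ·ΔH°_rxn = 12.231 × 10.6 = 129.65 kJ/min
Sensible, feed 204→25 °C: -764.92 kJ/min
Outlet flows (mol/min): A 2.869, B 2.869, C 12.231, H₂O 12.231
Sensible, products 25→30.0 °C: 22.59 kJ/min
Q = ΔH = -612.68 kJ/min = -10.211 kW
Heat removed = 10.211 kW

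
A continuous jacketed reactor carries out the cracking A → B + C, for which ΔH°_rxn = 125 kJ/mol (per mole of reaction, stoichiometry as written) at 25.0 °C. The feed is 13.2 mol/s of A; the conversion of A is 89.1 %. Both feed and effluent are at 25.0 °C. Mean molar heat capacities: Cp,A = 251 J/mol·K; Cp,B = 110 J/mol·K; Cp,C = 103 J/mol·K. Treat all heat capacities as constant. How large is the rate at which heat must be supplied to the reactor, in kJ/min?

Q_in = 88200 kJ/min

Extent of reaction ξ = 0.891 × 13.2 = 11.761 mol/s
Reaction term: ξ·ΔH°_rxn = 11.761 × 125 = 1470.1 kJ/s
Q = ΔH = 1470.1 kJ/s = 1470.1 kW
Heat supplied = 88209 kJ/min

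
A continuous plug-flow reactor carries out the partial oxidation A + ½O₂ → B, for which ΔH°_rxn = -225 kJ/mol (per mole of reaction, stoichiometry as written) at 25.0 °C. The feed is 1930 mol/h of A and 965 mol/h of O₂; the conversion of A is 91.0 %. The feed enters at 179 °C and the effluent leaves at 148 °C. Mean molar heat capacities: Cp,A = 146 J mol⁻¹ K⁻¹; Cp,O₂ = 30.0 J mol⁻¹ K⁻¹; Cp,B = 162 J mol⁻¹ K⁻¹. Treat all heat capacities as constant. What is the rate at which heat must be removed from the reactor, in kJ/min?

Q_out = 6740 kJ/min

Extent of reaction ξ = 0.910 × 1930 = 1756.3 mol/h
Reaction term: ξ·ΔH°_rxn = 1756.3 × -225 = -395170 kJ/h
Sensible, feed 179→25 °C: -47852 kJ/h
Outlet flows (mol/h): A 173.7, O₂ 86.85, B 1756.3
Sensible, products 25→148 °C: 38436 kJ/h
Q = ΔH = -404580 kJ/h = -112.38 kW
Heat removed = 6743.1 kJ/min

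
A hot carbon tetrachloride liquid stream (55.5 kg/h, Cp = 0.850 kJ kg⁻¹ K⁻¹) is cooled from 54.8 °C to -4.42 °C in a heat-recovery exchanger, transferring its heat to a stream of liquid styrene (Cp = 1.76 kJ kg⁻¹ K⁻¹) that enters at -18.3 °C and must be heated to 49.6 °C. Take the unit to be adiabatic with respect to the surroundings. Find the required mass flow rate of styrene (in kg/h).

Heat released by hot stream: Q = 55.5 × 0.850 × (54.8 − -4.42) = 2793.7 kJ/h
Energy balance on cold side (adiabatic exchanger): Q = ṁ_c·Cp_c·(T_c,out − T_c,in)
ṁ_c = 2793.7 / [1.76 × (49.6 − -18.3)] = 23.377 kg/h

ṁ_c = 23.4 kg/h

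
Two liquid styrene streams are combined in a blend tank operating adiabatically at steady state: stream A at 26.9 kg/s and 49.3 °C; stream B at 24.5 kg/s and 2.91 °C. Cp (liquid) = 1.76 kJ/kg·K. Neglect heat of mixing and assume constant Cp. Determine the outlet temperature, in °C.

T_out = 27.2 °C

Adiabatic, steady state ⇒ Σ ṁᵢCp,ᵢ(T_out − Tᵢ) = 0
T_out = Σ ṁᵢCp,ᵢTᵢ / Σ ṁᵢCp,ᵢ
      = 2459.5 / 90.464 = 27.188 °C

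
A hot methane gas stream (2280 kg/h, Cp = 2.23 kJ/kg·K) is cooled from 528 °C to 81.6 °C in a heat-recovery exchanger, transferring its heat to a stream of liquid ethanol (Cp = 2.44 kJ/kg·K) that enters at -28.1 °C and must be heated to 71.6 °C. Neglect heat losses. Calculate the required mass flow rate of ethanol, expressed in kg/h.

ṁ_c = 9330 kg/h

Heat released by hot stream: Q = 2280 × 2.23 × (528 − 81.6) = 2.2697e+06 kJ/h
Energy balance on cold side (adiabatic exchanger): Q = ṁ_c·Cp_c·(T_c,out − T_c,in)
ṁ_c = 2.2697e+06 / [2.44 × (71.6 − -28.1)] = 9329.9 kg/h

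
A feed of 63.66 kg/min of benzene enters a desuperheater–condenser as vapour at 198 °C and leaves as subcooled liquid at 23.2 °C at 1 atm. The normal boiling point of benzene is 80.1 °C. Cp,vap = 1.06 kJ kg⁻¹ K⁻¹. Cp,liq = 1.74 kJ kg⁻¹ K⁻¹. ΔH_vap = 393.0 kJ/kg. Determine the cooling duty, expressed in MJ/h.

vapour 198→80.1 °C: -124.97 kJ/kg
condensation at 80.1 °C: -393 kJ/kg
liquid 80.1→23.2 °C: -99.006 kJ/kg
Δh = -124.97 + -393 + -99.006 = -616.98 kJ/kg
Q = ṁ·Δh = 63.66 kg/min × -616.98 kJ/kg = -39277 kJ/min
|Q| = 654.62 kW = 2356.6 MJ/h

Q_c = 2360 MJ/h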